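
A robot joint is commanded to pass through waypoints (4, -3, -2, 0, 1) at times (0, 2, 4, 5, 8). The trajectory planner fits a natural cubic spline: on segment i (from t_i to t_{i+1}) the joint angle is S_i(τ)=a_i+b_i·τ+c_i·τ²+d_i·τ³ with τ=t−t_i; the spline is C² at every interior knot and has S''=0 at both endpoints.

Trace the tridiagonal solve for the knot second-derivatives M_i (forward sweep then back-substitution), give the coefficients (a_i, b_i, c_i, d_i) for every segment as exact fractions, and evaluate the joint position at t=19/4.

Δ: Δ0=-7/2, Δ1=1/2, Δ2=2, Δ3=1/3
row 1: diag=8, rhs=24; c'=1/4, d'=3
row 2: denom=6−2·1/4=11/2; d'=(9−2·3)/(11/2)=6/11
row 3: denom=8−1·2/11=86/11; d'=(-10−1·6/11)/(86/11)=-58/43
back: M3=-58/43
back: M2=6/11−2/11·-58/43=34/43
back: M1=3−1/4·34/43=241/86
M: M0=0, M1=241/86, M2=34/43, M3=-58/43, M4=0
seg 0: a=4, c=M0/2=0, d=(M1−M0)/(6·2)=241/1032, b=Δ0−h0·(2M0+M1)/6=-572/129
seg 1: a=-3, c=M1/2=241/172, d=(M2−M1)/(6·2)=-173/1032, b=Δ1−h1·(2M1+M2)/6=-421/258
seg 2: a=-2, c=M2/2=17/43, d=(M3−M2)/(6·1)=-46/129, b=Δ2−h2·(2M2+M3)/6=253/129
seg 3: a=0, c=M3/2=-29/43, d=(M4−M3)/(6·3)=29/387, b=Δ3−h3·(2M3+M4)/6=217/129
t_q=19/4 → seg 2, τ=3/4; S=-2+253/129·τ+17/43·τ²+-46/129·τ³=-629/1376

  seg 0: a=4 b=-572/129 c=0 d=241/1032
  seg 1: a=-3 b=-421/258 c=241/172 d=-173/1032
  seg 2: a=-2 b=253/129 c=17/43 d=-46/129
  seg 3: a=0 b=217/129 c=-29/43 d=29/387
S(19/4) = -629/1376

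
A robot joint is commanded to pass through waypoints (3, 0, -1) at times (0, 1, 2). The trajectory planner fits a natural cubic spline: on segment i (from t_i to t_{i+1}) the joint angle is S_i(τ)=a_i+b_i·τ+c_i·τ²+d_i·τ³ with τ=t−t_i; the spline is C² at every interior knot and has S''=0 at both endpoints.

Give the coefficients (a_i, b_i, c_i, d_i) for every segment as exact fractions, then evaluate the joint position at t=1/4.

  seg 0: a=3 b=-7/2 c=0 d=1/2
  seg 1: a=0 b=-2 c=3/2 d=-1/2
S(1/4) = 273/128

Δ: Δ0=-3, Δ1=-1
row 1: diag=4, rhs=12; c'=1/4, d'=3
back: M1=3
M: M0=0, M1=3, M2=0
seg 0: a=3, c=M0/2=0, d=(M1−M0)/(6·1)=1/2, b=Δ0−h0·(2M0+M1)/6=-7/2
seg 1: a=0, c=M1/2=3/2, d=(M2−M1)/(6·1)=-1/2, b=Δ1−h1·(2M1+M2)/6=-2
t_q=1/4 → seg 0, τ=1/4; S=3+-7/2·τ+0·τ²+1/2·τ³=273/128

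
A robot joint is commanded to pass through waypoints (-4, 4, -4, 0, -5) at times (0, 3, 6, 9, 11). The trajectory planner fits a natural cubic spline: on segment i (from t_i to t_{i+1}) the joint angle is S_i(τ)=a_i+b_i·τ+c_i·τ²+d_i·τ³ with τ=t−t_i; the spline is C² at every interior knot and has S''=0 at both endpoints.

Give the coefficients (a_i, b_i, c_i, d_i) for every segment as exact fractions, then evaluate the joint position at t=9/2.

Δ: Δ0=8/3, Δ1=-8/3, Δ2=4/3, Δ3=-5/2
row 1: diag=12, rhs=-32; c'=1/4, d'=-8/3
row 2: denom=12−3·1/4=45/4; d'=(24−3·-8/3)/(45/4)=128/45
row 3: denom=10−3·4/15=46/5; d'=(-23−3·128/45)/(46/5)=-473/138
back: M3=-473/138
back: M2=128/45−4/15·-473/138=778/207
back: M1=-8/3−1/4·778/207=-1493/414
M: M0=0, M1=-1493/414, M2=778/207, M3=-473/138, M4=0
seg 0: a=-4, c=M0/2=0, d=(M1−M0)/(6·3)=-1493/7452, b=Δ0−h0·(2M0+M1)/6=3701/828
seg 1: a=4, c=M1/2=-1493/828, d=(M2−M1)/(6·3)=3049/7452, b=Δ1−h1·(2M1+M2)/6=-389/414
seg 2: a=-4, c=M2/2=389/207, d=(M3−M2)/(6·3)=-2975/7452, b=Δ2−h2·(2M2+M3)/6=-589/828
seg 3: a=0, c=M3/2=-473/276, d=(M4−M3)/(6·2)=473/1656, b=Δ3−h3·(2M3+M4)/6=-89/414
t_q=9/2 → seg 1, τ=3/2; S=4+-389/414·τ+-1493/828·τ²+3049/7452·τ³=-63/736

  seg 0: a=-4 b=3701/828 c=0 d=-1493/7452
  seg 1: a=4 b=-389/414 c=-1493/828 d=3049/7452
  seg 2: a=-4 b=-589/828 c=389/207 d=-2975/7452
  seg 3: a=0 b=-89/414 c=-473/276 d=473/1656
S(9/2) = -63/736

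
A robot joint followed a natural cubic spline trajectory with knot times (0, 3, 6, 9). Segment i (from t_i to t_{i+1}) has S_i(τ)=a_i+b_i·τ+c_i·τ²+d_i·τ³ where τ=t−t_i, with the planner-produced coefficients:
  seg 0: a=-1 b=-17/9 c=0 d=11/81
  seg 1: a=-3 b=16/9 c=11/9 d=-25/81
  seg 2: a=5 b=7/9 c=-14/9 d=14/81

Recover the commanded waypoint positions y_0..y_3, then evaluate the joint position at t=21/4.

y_0=-1 y_1=-3 y_2=5 y_3=-2
S(21/4) = 235/64

y_0 = S_0(0) = a_0 = -1
y_1 = S_1(0) = a_1 = -3
y_2 = S_2(0) = a_2 = 5
y_3 = S_2(3) = -2
t_q=21/4 is in segment 1 (τ=9/4); S_1(τ)=235/64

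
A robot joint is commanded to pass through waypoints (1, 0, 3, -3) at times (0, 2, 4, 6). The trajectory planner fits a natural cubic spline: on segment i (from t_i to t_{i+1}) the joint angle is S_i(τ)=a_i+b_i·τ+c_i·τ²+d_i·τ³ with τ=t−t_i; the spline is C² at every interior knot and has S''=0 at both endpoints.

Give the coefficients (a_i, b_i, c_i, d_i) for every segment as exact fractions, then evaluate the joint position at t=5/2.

  seg 0: a=1 b=-4/3 c=0 d=5/24
  seg 1: a=0 b=7/6 c=5/4 d=-13/24
  seg 2: a=3 b=-1/3 c=-2 d=1/3
S(5/2) = 53/64

Δ: Δ0=-1/2, Δ1=3/2, Δ2=-3
row 1: diag=8, rhs=12; c'=1/4, d'=3/2
row 2: denom=8−2·1/4=15/2; d'=(-27−2·3/2)/(15/2)=-4
back: M2=-4
back: M1=3/2−1/4·-4=5/2
M: M0=0, M1=5/2, M2=-4, M3=0
seg 0: a=1, c=M0/2=0, d=(M1−M0)/(6·2)=5/24, b=Δ0−h0·(2M0+M1)/6=-4/3
seg 1: a=0, c=M1/2=5/4, d=(M2−M1)/(6·2)=-13/24, b=Δ1−h1·(2M1+M2)/6=7/6
seg 2: a=3, c=M2/2=-2, d=(M3−M2)/(6·2)=1/3, b=Δ2−h2·(2M2+M3)/6=-1/3
t_q=5/2 → seg 1, τ=1/2; S=0+7/6·τ+5/4·τ²+-13/24·τ³=53/64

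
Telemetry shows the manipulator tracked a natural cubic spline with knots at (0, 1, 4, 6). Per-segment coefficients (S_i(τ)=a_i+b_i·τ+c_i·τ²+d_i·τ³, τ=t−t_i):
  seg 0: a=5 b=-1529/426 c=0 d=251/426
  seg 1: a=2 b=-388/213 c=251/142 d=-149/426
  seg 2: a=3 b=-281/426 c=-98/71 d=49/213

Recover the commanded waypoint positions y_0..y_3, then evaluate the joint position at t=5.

y_0=5 y_1=2 y_2=3 y_3=-2
S(5) = 169/142

y_0 = S_0(0) = a_0 = 5
y_1 = S_1(0) = a_1 = 2
y_2 = S_2(0) = a_2 = 3
y_3 = S_2(2) = -2
t_q=5 is in segment 2 (τ=1); S_2(τ)=169/142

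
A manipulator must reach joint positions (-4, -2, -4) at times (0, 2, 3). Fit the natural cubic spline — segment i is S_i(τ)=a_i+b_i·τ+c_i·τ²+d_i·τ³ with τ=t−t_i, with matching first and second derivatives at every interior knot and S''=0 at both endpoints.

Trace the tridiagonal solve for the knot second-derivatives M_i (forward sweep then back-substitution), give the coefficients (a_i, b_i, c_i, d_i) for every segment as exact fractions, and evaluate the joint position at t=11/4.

Δ: Δ0=1, Δ1=-2
row 1: diag=6, rhs=-18; c'=1/6, d'=-3
back: M1=-3
M: M0=0, M1=-3, M2=0
seg 0: a=-4, c=M0/2=0, d=(M1−M0)/(6·2)=-1/4, b=Δ0−h0·(2M0+M1)/6=2
seg 1: a=-2, c=M1/2=-3/2, d=(M2−M1)/(6·1)=1/2, b=Δ1−h1·(2M1+M2)/6=-1
t_q=11/4 → seg 1, τ=3/4; S=-2+-1·τ+-3/2·τ²+1/2·τ³=-433/128

  seg 0: a=-4 b=2 c=0 d=-1/4
  seg 1: a=-2 b=-1 c=-3/2 d=1/2
S(11/4) = -433/128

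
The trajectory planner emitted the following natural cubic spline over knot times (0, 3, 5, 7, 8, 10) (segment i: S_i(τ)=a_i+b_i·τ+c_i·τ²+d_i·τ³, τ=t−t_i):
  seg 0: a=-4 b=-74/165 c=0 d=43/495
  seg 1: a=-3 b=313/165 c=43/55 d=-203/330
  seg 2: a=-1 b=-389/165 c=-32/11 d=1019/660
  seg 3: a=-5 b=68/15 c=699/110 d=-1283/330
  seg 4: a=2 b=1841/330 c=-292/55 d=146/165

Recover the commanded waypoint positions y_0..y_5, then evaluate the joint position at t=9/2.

y_0 = S_0(0) = a_0 = -4
y_1 = S_1(0) = a_1 = -3
y_2 = S_2(0) = a_2 = -1
y_3 = S_3(0) = a_3 = -5
y_4 = S_4(0) = a_4 = 2
y_5 = S_4(2) = -1
t_q=9/2 is in segment 1 (τ=3/2); S_1(τ)=-83/176

y_0=-4 y_1=-3 y_2=-1 y_3=-5 y_4=2 y_5=-1
S(9/2) = -83/176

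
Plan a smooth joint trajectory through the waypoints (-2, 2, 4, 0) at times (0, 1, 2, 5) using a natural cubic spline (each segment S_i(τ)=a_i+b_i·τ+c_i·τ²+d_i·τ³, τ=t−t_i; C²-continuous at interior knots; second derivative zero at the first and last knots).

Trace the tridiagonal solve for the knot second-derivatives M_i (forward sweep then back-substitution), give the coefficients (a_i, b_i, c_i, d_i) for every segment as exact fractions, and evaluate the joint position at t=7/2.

  seg 0: a=-2 b=410/93 c=0 d=-38/93
  seg 1: a=2 b=296/93 c=-38/31 d=4/93
  seg 2: a=4 b=80/93 c=-34/31 d=34/279
S(7/2) = 401/124

Δ: Δ0=4, Δ1=2, Δ2=-4/3
row 1: diag=4, rhs=-12; c'=1/4, d'=-3
row 2: denom=8−1·1/4=31/4; d'=(-20−1·-3)/(31/4)=-68/31
back: M2=-68/31
back: M1=-3−1/4·-68/31=-76/31
M: M0=0, M1=-76/31, M2=-68/31, M3=0
seg 0: a=-2, c=M0/2=0, d=(M1−M0)/(6·1)=-38/93, b=Δ0−h0·(2M0+M1)/6=410/93
seg 1: a=2, c=M1/2=-38/31, d=(M2−M1)/(6·1)=4/93, b=Δ1−h1·(2M1+M2)/6=296/93
seg 2: a=4, c=M2/2=-34/31, d=(M3−M2)/(6·3)=34/279, b=Δ2−h2·(2M2+M3)/6=80/93
t_q=7/2 → seg 2, τ=3/2; S=4+80/93·τ+-34/31·τ²+34/279·τ³=401/124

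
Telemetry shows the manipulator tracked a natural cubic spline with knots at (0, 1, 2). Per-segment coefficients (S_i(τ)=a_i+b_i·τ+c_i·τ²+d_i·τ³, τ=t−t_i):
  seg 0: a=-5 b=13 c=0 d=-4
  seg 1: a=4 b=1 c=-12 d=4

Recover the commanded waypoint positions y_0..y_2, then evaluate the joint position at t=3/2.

y_0 = S_0(0) = a_0 = -5
y_1 = S_1(0) = a_1 = 4
y_2 = S_1(1) = -3
t_q=3/2 is in segment 1 (τ=1/2); S_1(τ)=2

y_0=-5 y_1=4 y_2=-3
S(3/2) = 2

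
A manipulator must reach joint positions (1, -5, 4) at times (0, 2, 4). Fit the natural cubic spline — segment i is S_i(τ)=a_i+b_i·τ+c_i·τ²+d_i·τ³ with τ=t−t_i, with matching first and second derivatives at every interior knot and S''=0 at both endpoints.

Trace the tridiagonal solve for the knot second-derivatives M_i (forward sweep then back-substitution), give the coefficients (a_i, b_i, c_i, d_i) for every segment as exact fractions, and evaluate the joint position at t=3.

  seg 0: a=1 b=-39/8 c=0 d=15/32
  seg 1: a=-5 b=3/4 c=45/16 d=-15/32
S(3) = -61/32

Δ: Δ0=-3, Δ1=9/2
row 1: diag=8, rhs=45; c'=1/4, d'=45/8
back: M1=45/8
M: M0=0, M1=45/8, M2=0
seg 0: a=1, c=M0/2=0, d=(M1−M0)/(6·2)=15/32, b=Δ0−h0·(2M0+M1)/6=-39/8
seg 1: a=-5, c=M1/2=45/16, d=(M2−M1)/(6·2)=-15/32, b=Δ1−h1·(2M1+M2)/6=3/4
t_q=3 → seg 1, τ=1; S=-5+3/4·τ+45/16·τ²+-15/32·τ³=-61/32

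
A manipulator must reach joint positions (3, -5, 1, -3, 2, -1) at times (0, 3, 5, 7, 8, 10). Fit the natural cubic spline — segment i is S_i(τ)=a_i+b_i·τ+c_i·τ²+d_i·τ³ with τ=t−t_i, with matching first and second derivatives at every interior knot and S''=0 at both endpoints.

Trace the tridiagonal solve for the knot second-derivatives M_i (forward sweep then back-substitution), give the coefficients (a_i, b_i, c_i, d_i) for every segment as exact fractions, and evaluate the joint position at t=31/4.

  seg 0: a=3 b=-848/165 c=0 d=136/495
  seg 1: a=-5 b=376/165 c=136/55 d=-697/660
  seg 2: a=1 b=-83/165 c=-85/22 d=257/165
  seg 3: a=-3 b=41/15 c=603/110 d=-1061/330
  seg 4: a=2 b=1337/330 c=-229/55 d=229/330
S(31/4) = 5471/7040

Δ: Δ0=-8/3, Δ1=3, Δ2=-2, Δ3=5, Δ4=-3/2
row 1: diag=10, rhs=34; c'=1/5, d'=17/5
row 2: denom=8−2·1/5=38/5; d'=(-30−2·17/5)/(38/5)=-92/19
row 3: denom=6−2·5/19=104/19; d'=(42−2·-92/19)/(104/19)=491/52
row 4: denom=6−1·19/104=605/104; d'=(-39−1·491/52)/(605/104)=-458/55
back: M4=-458/55
back: M3=491/52−19/104·-458/55=603/55
back: M2=-92/19−5/19·603/55=-85/11
back: M1=17/5−1/5·-85/11=272/55
M: M0=0, M1=272/55, M2=-85/11, M3=603/55, M4=-458/55, M5=0
seg 0: a=3, c=M0/2=0, d=(M1−M0)/(6·3)=136/495, b=Δ0−h0·(2M0+M1)/6=-848/165
seg 1: a=-5, c=M1/2=136/55, d=(M2−M1)/(6·2)=-697/660, b=Δ1−h1·(2M1+M2)/6=376/165
seg 2: a=1, c=M2/2=-85/22, d=(M3−M2)/(6·2)=257/165, b=Δ2−h2·(2M2+M3)/6=-83/165
seg 3: a=-3, c=M3/2=603/110, d=(M4−M3)/(6·1)=-1061/330, b=Δ3−h3·(2M3+M4)/6=41/15
seg 4: a=2, c=M4/2=-229/55, d=(M5−M4)/(6·2)=229/330, b=Δ4−h4·(2M4+M5)/6=1337/330
t_q=31/4 → seg 3, τ=3/4; S=-3+41/15·τ+603/110·τ²+-1061/330·τ³=5471/7040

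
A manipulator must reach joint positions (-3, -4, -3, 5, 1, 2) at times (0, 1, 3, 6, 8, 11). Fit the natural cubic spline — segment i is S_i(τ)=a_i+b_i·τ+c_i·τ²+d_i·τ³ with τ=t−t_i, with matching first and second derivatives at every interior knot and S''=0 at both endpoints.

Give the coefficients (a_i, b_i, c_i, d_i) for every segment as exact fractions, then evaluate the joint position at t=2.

  seg 0: a=-3 b=-5417/4836 c=0 d=581/4836
  seg 1: a=-4 b=-1837/2418 c=581/1612 d=1303/9672
  seg 2: a=-3 b=2779/1209 c=471/403 d=-3794/10881
  seg 3: a=5 b=-125/1209 c=-2381/1209 d=823/1612
  seg 4: a=1 b=-2242/1209 c=2645/2418 d=-2645/21762
S(2) = -13749/3224

Δ: Δ0=-1, Δ1=1/2, Δ2=8/3, Δ3=-2, Δ4=1/3
row 1: diag=6, rhs=9; c'=1/3, d'=3/2
row 2: denom=10−2·1/3=28/3; d'=(13−2·3/2)/(28/3)=15/14
row 3: denom=10−3·9/28=253/28; d'=(-28−3·15/14)/(253/28)=-38/11
row 4: denom=10−2·56/253=2418/253; d'=(14−2·-38/11)/(2418/253)=2645/1209
back: M4=2645/1209
back: M3=-38/11−56/253·2645/1209=-4762/1209
back: M2=15/14−9/28·-4762/1209=942/403
back: M1=3/2−1/3·942/403=581/806
M: M0=0, M1=581/806, M2=942/403, M3=-4762/1209, M4=2645/1209, M5=0
seg 0: a=-3, c=M0/2=0, d=(M1−M0)/(6·1)=581/4836, b=Δ0−h0·(2M0+M1)/6=-5417/4836
seg 1: a=-4, c=M1/2=581/1612, d=(M2−M1)/(6·2)=1303/9672, b=Δ1−h1·(2M1+M2)/6=-1837/2418
seg 2: a=-3, c=M2/2=471/403, d=(M3−M2)/(6·3)=-3794/10881, b=Δ2−h2·(2M2+M3)/6=2779/1209
seg 3: a=5, c=M3/2=-2381/1209, d=(M4−M3)/(6·2)=823/1612, b=Δ3−h3·(2M3+M4)/6=-125/1209
seg 4: a=1, c=M4/2=2645/2418, d=(M5−M4)/(6·3)=-2645/21762, b=Δ4−h4·(2M4+M5)/6=-2242/1209
t_q=2 → seg 1, τ=1; S=-4+-1837/2418·τ+581/1612·τ²+1303/9672·τ³=-13749/3224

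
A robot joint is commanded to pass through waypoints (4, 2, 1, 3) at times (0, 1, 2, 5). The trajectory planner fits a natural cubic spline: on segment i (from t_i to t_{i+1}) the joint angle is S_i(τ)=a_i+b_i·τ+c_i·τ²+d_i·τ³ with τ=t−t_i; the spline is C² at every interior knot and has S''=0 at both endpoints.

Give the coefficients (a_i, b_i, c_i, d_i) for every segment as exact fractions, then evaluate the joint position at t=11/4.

Δ: Δ0=-2, Δ1=-1, Δ2=2/3
row 1: diag=4, rhs=6; c'=1/4, d'=3/2
row 2: denom=8−1·1/4=31/4; d'=(10−1·3/2)/(31/4)=34/31
back: M2=34/31
back: M1=3/2−1/4·34/31=38/31
M: M0=0, M1=38/31, M2=34/31, M3=0
seg 0: a=4, c=M0/2=0, d=(M1−M0)/(6·1)=19/93, b=Δ0−h0·(2M0+M1)/6=-205/93
seg 1: a=2, c=M1/2=19/31, d=(M2−M1)/(6·1)=-2/93, b=Δ1−h1·(2M1+M2)/6=-148/93
seg 2: a=1, c=M2/2=17/31, d=(M3−M2)/(6·3)=-17/279, b=Δ2−h2·(2M2+M3)/6=-40/93
t_q=11/4 → seg 2, τ=3/4; S=1+-40/93·τ+17/31·τ²+-17/279·τ³=1905/1984

  seg 0: a=4 b=-205/93 c=0 d=19/93
  seg 1: a=2 b=-148/93 c=19/31 d=-2/93
  seg 2: a=1 b=-40/93 c=17/31 d=-17/279
S(11/4) = 1905/1984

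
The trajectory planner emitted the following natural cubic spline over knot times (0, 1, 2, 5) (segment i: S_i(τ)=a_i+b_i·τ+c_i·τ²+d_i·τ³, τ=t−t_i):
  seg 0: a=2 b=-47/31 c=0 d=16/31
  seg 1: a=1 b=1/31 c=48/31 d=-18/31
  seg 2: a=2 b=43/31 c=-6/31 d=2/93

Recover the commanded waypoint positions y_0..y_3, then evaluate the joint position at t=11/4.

y_0=2 y_1=1 y_2=2 y_3=5
S(11/4) = 2917/992

y_0 = S_0(0) = a_0 = 2
y_1 = S_1(0) = a_1 = 1
y_2 = S_2(0) = a_2 = 2
y_3 = S_2(3) = 5
t_q=11/4 is in segment 2 (τ=3/4); S_2(τ)=2917/992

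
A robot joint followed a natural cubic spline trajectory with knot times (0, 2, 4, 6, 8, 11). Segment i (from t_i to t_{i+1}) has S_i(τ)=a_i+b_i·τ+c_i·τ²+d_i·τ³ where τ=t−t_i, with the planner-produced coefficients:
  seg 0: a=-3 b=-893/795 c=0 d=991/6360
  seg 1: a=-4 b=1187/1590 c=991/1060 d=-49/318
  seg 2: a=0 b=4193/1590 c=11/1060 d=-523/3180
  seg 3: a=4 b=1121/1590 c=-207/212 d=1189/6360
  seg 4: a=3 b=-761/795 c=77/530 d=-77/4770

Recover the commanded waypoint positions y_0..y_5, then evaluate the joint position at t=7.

y_0=-3 y_1=-4 y_2=0 y_3=4 y_4=3 y_5=1
S(7) = 8301/2120

y_0 = S_0(0) = a_0 = -3
y_1 = S_1(0) = a_1 = -4
y_2 = S_2(0) = a_2 = 0
y_3 = S_3(0) = a_3 = 4
y_4 = S_4(0) = a_4 = 3
y_5 = S_4(3) = 1
t_q=7 is in segment 3 (τ=1); S_3(τ)=8301/2120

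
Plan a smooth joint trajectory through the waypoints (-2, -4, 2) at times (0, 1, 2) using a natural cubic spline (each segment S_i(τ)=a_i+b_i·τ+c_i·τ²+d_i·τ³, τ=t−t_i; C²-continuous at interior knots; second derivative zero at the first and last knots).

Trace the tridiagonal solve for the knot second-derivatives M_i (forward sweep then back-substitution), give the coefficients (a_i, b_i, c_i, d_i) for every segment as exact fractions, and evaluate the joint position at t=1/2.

  seg 0: a=-2 b=-4 c=0 d=2
  seg 1: a=-4 b=2 c=6 d=-2
S(1/2) = -15/4

Δ: Δ0=-2, Δ1=6
row 1: diag=4, rhs=48; c'=1/4, d'=12
back: M1=12
M: M0=0, M1=12, M2=0
seg 0: a=-2, c=M0/2=0, d=(M1−M0)/(6·1)=2, b=Δ0−h0·(2M0+M1)/6=-4
seg 1: a=-4, c=M1/2=6, d=(M2−M1)/(6·1)=-2, b=Δ1−h1·(2M1+M2)/6=2
t_q=1/2 → seg 0, τ=1/2; S=-2+-4·τ+0·τ²+2·τ³=-15/4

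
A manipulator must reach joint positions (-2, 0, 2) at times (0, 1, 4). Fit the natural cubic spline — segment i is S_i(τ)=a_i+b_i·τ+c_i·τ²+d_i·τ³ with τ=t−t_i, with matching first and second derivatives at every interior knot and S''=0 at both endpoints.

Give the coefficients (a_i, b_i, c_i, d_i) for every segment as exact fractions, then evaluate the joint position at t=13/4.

Δ: Δ0=2, Δ1=2/3
row 1: diag=8, rhs=-8; c'=3/8, d'=-1
back: M1=-1
M: M0=0, M1=-1, M2=0
seg 0: a=-2, c=M0/2=0, d=(M1−M0)/(6·1)=-1/6, b=Δ0−h0·(2M0+M1)/6=13/6
seg 1: a=0, c=M1/2=-1/2, d=(M2−M1)/(6·3)=1/18, b=Δ1−h1·(2M1+M2)/6=5/3
t_q=13/4 → seg 1, τ=9/4; S=0+5/3·τ+-1/2·τ²+1/18·τ³=237/128

  seg 0: a=-2 b=13/6 c=0 d=-1/6
  seg 1: a=0 b=5/3 c=-1/2 d=1/18
S(13/4) = 237/128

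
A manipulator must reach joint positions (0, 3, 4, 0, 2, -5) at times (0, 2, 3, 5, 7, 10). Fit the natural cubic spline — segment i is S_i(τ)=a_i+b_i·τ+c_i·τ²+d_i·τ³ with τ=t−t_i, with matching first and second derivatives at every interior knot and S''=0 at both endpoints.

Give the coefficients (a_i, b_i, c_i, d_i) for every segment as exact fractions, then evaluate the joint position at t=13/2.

Δ: Δ0=3/2, Δ1=1, Δ2=-2, Δ3=1, Δ4=-7/3
row 1: diag=6, rhs=-3; c'=1/6, d'=-1/2
row 2: denom=6−1·1/6=35/6; d'=(-18−1·-1/2)/(35/6)=-3
row 3: denom=8−2·12/35=256/35; d'=(18−2·-3)/(256/35)=105/32
row 4: denom=10−2·35/128=605/64; d'=(-20−2·105/32)/(605/64)=-340/121
back: M4=-340/121
back: M3=105/32−35/128·-340/121=490/121
back: M2=-3−12/35·490/121=-531/121
back: M1=-1/2−1/6·-531/121=28/121
M: M0=0, M1=28/121, M2=-531/121, M3=490/121, M4=-340/121, M5=0
seg 0: a=0, c=M0/2=0, d=(M1−M0)/(6·2)=7/363, b=Δ0−h0·(2M0+M1)/6=1033/726
seg 1: a=3, c=M1/2=14/121, d=(M2−M1)/(6·1)=-559/726, b=Δ1−h1·(2M1+M2)/6=1201/726
seg 2: a=4, c=M2/2=-531/242, d=(M3−M2)/(6·2)=1021/1452, b=Δ2−h2·(2M2+M3)/6=-14/33
seg 3: a=0, c=M3/2=245/121, d=(M4−M3)/(6·2)=-415/726, b=Δ3−h3·(2M3+M4)/6=-277/363
seg 4: a=2, c=M4/2=-170/121, d=(M5−M4)/(6·3)=170/1089, b=Δ4−h4·(2M4+M5)/6=173/363
t_q=13/2 → seg 3, τ=3/2; S=0+-277/363·τ+245/121·τ²+-415/726·τ³=2869/1936

  seg 0: a=0 b=1033/726 c=0 d=7/363
  seg 1: a=3 b=1201/726 c=14/121 d=-559/726
  seg 2: a=4 b=-14/33 c=-531/242 d=1021/1452
  seg 3: a=0 b=-277/363 c=245/121 d=-415/726
  seg 4: a=2 b=173/363 c=-170/121 d=170/1089
S(13/2) = 2869/1936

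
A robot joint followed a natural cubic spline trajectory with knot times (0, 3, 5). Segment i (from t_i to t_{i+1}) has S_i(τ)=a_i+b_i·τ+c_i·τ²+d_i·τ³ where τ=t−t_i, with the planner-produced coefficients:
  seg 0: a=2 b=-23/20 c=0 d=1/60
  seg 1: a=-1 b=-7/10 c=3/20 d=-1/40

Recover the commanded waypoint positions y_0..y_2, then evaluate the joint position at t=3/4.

y_0 = S_0(0) = a_0 = 2
y_1 = S_1(0) = a_1 = -1
y_2 = S_1(2) = -2
t_q=3/4 is in segment 0 (τ=3/4); S_0(τ)=293/256

y_0=2 y_1=-1 y_2=-2
S(3/4) = 293/256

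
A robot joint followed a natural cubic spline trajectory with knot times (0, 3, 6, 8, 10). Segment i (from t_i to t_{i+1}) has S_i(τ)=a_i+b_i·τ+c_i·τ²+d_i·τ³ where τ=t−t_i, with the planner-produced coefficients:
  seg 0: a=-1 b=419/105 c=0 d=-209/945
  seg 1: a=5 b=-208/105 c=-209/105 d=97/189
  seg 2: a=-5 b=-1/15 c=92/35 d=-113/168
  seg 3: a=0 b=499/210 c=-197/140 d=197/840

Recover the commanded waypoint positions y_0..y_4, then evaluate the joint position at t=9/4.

y_0=-1 y_1=5 y_2=-5 y_3=0 y_4=1
S(9/4) = 1747/320

y_0 = S_0(0) = a_0 = -1
y_1 = S_1(0) = a_1 = 5
y_2 = S_2(0) = a_2 = -5
y_3 = S_3(0) = a_3 = 0
y_4 = S_3(2) = 1
t_q=9/4 is in segment 0 (τ=9/4); S_0(τ)=1747/320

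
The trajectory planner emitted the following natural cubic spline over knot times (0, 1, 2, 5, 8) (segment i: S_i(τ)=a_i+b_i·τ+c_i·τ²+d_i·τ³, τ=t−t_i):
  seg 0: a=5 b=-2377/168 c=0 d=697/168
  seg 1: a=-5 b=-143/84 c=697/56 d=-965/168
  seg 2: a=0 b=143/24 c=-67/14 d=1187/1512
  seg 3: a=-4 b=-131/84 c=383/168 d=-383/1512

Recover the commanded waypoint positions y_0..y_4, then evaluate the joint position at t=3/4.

y_0=5 y_1=-5 y_2=0 y_3=-4 y_4=5
S(3/4) = -1977/512

y_0 = S_0(0) = a_0 = 5
y_1 = S_1(0) = a_1 = -5
y_2 = S_2(0) = a_2 = 0
y_3 = S_3(0) = a_3 = -4
y_4 = S_3(3) = 5
t_q=3/4 is in segment 0 (τ=3/4); S_0(τ)=-1977/512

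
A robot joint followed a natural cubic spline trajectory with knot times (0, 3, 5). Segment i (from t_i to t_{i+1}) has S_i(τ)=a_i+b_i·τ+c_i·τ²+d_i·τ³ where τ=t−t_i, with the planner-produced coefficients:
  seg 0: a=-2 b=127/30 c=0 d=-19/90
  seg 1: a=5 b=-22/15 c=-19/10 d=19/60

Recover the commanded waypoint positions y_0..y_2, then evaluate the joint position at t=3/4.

y_0 = S_0(0) = a_0 = -2
y_1 = S_1(0) = a_1 = 5
y_2 = S_1(2) = -3
t_q=3/4 is in segment 0 (τ=3/4); S_0(τ)=139/128

y_0=-2 y_1=5 y_2=-3
S(3/4) = 139/128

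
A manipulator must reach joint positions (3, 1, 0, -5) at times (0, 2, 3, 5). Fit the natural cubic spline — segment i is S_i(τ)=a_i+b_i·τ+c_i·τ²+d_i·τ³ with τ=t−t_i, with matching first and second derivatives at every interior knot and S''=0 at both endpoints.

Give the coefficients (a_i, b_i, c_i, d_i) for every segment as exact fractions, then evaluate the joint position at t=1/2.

  seg 0: a=3 b=-38/35 c=0 d=3/140
  seg 1: a=1 b=-29/35 c=9/70 d=-3/10
  seg 2: a=0 b=-103/70 c=-27/35 d=9/70
S(1/2) = 551/224

Δ: Δ0=-1, Δ1=-1, Δ2=-5/2
row 1: diag=6, rhs=0; c'=1/6, d'=0
row 2: denom=6−1·1/6=35/6; d'=(-9−1·0)/(35/6)=-54/35
back: M2=-54/35
back: M1=0−1/6·-54/35=9/35
M: M0=0, M1=9/35, M2=-54/35, M3=0
seg 0: a=3, c=M0/2=0, d=(M1−M0)/(6·2)=3/140, b=Δ0−h0·(2M0+M1)/6=-38/35
seg 1: a=1, c=M1/2=9/70, d=(M2−M1)/(6·1)=-3/10, b=Δ1−h1·(2M1+M2)/6=-29/35
seg 2: a=0, c=M2/2=-27/35, d=(M3−M2)/(6·2)=9/70, b=Δ2−h2·(2M2+M3)/6=-103/70
t_q=1/2 → seg 0, τ=1/2; S=3+-38/35·τ+0·τ²+3/140·τ³=551/224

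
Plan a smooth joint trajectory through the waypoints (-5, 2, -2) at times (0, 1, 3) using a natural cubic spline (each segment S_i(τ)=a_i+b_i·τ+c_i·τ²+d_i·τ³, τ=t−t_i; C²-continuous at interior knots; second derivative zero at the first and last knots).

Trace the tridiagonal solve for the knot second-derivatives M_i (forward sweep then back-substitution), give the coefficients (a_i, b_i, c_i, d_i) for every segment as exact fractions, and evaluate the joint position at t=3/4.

  seg 0: a=-5 b=17/2 c=0 d=-3/2
  seg 1: a=2 b=4 c=-9/2 d=3/4
S(3/4) = 95/128

Δ: Δ0=7, Δ1=-2
row 1: diag=6, rhs=-54; c'=1/3, d'=-9
back: M1=-9
M: M0=0, M1=-9, M2=0
seg 0: a=-5, c=M0/2=0, d=(M1−M0)/(6·1)=-3/2, b=Δ0−h0·(2M0+M1)/6=17/2
seg 1: a=2, c=M1/2=-9/2, d=(M2−M1)/(6·2)=3/4, b=Δ1−h1·(2M1+M2)/6=4
t_q=3/4 → seg 0, τ=3/4; S=-5+17/2·τ+0·τ²+-3/2·τ³=95/128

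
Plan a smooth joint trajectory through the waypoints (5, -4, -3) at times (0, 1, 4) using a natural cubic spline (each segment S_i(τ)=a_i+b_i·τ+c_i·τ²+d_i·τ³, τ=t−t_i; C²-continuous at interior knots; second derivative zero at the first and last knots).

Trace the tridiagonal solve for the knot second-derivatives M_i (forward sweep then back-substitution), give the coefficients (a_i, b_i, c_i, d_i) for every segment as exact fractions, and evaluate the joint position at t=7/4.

Δ: Δ0=-9, Δ1=1/3
row 1: diag=8, rhs=56; c'=3/8, d'=7
back: M1=7
M: M0=0, M1=7, M2=0
seg 0: a=5, c=M0/2=0, d=(M1−M0)/(6·1)=7/6, b=Δ0−h0·(2M0+M1)/6=-61/6
seg 1: a=-4, c=M1/2=7/2, d=(M2−M1)/(6·3)=-7/18, b=Δ1−h1·(2M1+M2)/6=-20/3
t_q=7/4 → seg 1, τ=3/4; S=-4+-20/3·τ+7/2·τ²+-7/18·τ³=-921/128

  seg 0: a=5 b=-61/6 c=0 d=7/6
  seg 1: a=-4 b=-20/3 c=7/2 d=-7/18
S(7/4) = -921/128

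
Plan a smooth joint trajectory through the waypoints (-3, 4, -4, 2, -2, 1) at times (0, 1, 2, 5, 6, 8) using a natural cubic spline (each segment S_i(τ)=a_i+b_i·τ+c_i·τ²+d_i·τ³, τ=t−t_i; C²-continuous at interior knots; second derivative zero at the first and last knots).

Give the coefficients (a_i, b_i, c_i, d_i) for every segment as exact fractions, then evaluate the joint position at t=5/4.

Δ: Δ0=7, Δ1=-8, Δ2=2, Δ3=-4, Δ4=3/2
row 1: diag=4, rhs=-90; c'=1/4, d'=-45/2
row 2: denom=8−1·1/4=31/4; d'=(60−1·-45/2)/(31/4)=330/31
row 3: denom=8−3·12/31=212/31; d'=(-36−3·330/31)/(212/31)=-1053/106
row 4: denom=6−1·31/212=1241/212; d'=(33−1·-1053/106)/(1241/212)=9102/1241
back: M4=9102/1241
back: M3=-1053/106−31/212·9102/1241=-13659/1241
back: M2=330/31−12/31·-13659/1241=18498/1241
back: M1=-45/2−1/4·18498/1241=-32547/1241
M: M0=0, M1=-32547/1241, M2=18498/1241, M3=-13659/1241, M4=9102/1241, M5=0
seg 0: a=-3, c=M0/2=0, d=(M1−M0)/(6·1)=-10849/2482, b=Δ0−h0·(2M0+M1)/6=28223/2482
seg 1: a=4, c=M1/2=-32547/2482, d=(M2−M1)/(6·1)=17015/2482, b=Δ1−h1·(2M1+M2)/6=-2162/1241
seg 2: a=-4, c=M2/2=9249/1241, d=(M3−M2)/(6·3)=-3573/2482, b=Δ2−h2·(2M2+M3)/6=-18373/2482
seg 3: a=2, c=M3/2=-13659/2482, d=(M4−M3)/(6·1)=7587/2482, b=Δ3−h3·(2M3+M4)/6=-1928/1241
seg 4: a=-2, c=M4/2=4551/1241, d=(M5−M4)/(6·2)=-1517/2482, b=Δ4−h4·(2M4+M5)/6=-8413/2482
t_q=5/4 → seg 1, τ=1/4; S=4+-2162/1241·τ+-32547/2482·τ²+17015/2482·τ³=453035/158848

  seg 0: a=-3 b=28223/2482 c=0 d=-10849/2482
  seg 1: a=4 b=-2162/1241 c=-32547/2482 d=17015/2482
  seg 2: a=-4 b=-18373/2482 c=9249/1241 d=-3573/2482
  seg 3: a=2 b=-1928/1241 c=-13659/2482 d=7587/2482
  seg 4: a=-2 b=-8413/2482 c=4551/1241 d=-1517/2482
S(5/4) = 453035/158848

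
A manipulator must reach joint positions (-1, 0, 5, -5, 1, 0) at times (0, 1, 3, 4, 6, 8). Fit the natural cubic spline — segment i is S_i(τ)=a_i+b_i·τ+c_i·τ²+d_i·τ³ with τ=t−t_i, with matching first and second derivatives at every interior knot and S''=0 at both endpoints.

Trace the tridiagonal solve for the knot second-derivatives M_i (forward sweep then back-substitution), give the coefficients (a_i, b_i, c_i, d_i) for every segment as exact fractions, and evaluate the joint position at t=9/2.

Δ: Δ0=1, Δ1=5/2, Δ2=-10, Δ3=3, Δ4=-1/2
row 1: diag=6, rhs=9; c'=1/3, d'=3/2
row 2: denom=6−2·1/3=16/3; d'=(-75−2·3/2)/(16/3)=-117/8
row 3: denom=6−1·3/16=93/16; d'=(78−1·-117/8)/(93/16)=494/31
row 4: denom=8−2·32/93=680/93; d'=(-21−2·494/31)/(680/93)=-4917/680
back: M4=-4917/680
back: M3=494/31−32/93·-4917/680=1566/85
back: M2=-117/8−3/16·1566/85=-6147/340
back: M1=3/2−1/3·-6147/340=2559/340
M: M0=0, M1=2559/340, M2=-6147/340, M3=1566/85, M4=-4917/680, M5=0
seg 0: a=-1, c=M0/2=0, d=(M1−M0)/(6·1)=853/680, b=Δ0−h0·(2M0+M1)/6=-173/680
seg 1: a=0, c=M1/2=2559/680, d=(M2−M1)/(6·2)=-1451/680, b=Δ1−h1·(2M1+M2)/6=1193/340
seg 2: a=5, c=M2/2=-6147/680, d=(M3−M2)/(6·1)=4137/680, b=Δ2−h2·(2M2+M3)/6=-479/68
seg 3: a=-5, c=M3/2=783/85, d=(M4−M3)/(6·2)=-1163/544, b=Δ3−h3·(2M3+M4)/6=-4673/680
seg 4: a=1, c=M4/2=-4917/1360, d=(M5−M4)/(6·2)=1639/2720, b=Δ4−h4·(2M4+M5)/6=1469/340
t_q=9/2 → seg 3, τ=1/2; S=-5+-4673/680·τ+783/85·τ²+-1163/544·τ³=-139271/21760

  seg 0: a=-1 b=-173/680 c=0 d=853/680
  seg 1: a=0 b=1193/340 c=2559/680 d=-1451/680
  seg 2: a=5 b=-479/68 c=-6147/680 d=4137/680
  seg 3: a=-5 b=-4673/680 c=783/85 d=-1163/544
  seg 4: a=1 b=1469/340 c=-4917/1360 d=1639/2720
S(9/2) = -139271/21760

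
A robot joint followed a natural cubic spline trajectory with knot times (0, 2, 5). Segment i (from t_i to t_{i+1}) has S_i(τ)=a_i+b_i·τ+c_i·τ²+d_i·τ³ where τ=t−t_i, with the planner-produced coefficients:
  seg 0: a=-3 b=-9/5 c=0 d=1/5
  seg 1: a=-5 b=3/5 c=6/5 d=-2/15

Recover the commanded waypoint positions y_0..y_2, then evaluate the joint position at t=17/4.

y_0 = S_0(0) = a_0 = -3
y_1 = S_1(0) = a_1 = -5
y_2 = S_1(3) = 4
t_q=17/4 is in segment 1 (τ=9/4); S_1(τ)=29/32

y_0=-3 y_1=-5 y_2=4
S(17/4) = 29/32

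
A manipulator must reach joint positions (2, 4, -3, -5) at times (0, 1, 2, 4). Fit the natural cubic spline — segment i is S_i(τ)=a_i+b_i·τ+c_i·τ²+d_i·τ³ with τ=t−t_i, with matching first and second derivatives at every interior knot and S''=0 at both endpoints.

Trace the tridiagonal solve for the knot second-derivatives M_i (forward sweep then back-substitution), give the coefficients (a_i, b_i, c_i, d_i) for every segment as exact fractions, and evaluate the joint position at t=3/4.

Δ: Δ0=2, Δ1=-7, Δ2=-1
row 1: diag=4, rhs=-54; c'=1/4, d'=-27/2
row 2: denom=6−1·1/4=23/4; d'=(36−1·-27/2)/(23/4)=198/23
back: M2=198/23
back: M1=-27/2−1/4·198/23=-360/23
M: M0=0, M1=-360/23, M2=198/23, M3=0
seg 0: a=2, c=M0/2=0, d=(M1−M0)/(6·1)=-60/23, b=Δ0−h0·(2M0+M1)/6=106/23
seg 1: a=4, c=M1/2=-180/23, d=(M2−M1)/(6·1)=93/23, b=Δ1−h1·(2M1+M2)/6=-74/23
seg 2: a=-3, c=M2/2=99/23, d=(M3−M2)/(6·2)=-33/46, b=Δ2−h2·(2M2+M3)/6=-155/23
t_q=3/4 → seg 0, τ=3/4; S=2+106/23·τ+0·τ²+-60/23·τ³=1603/368

  seg 0: a=2 b=106/23 c=0 d=-60/23
  seg 1: a=4 b=-74/23 c=-180/23 d=93/23
  seg 2: a=-3 b=-155/23 c=99/23 d=-33/46
S(3/4) = 1603/368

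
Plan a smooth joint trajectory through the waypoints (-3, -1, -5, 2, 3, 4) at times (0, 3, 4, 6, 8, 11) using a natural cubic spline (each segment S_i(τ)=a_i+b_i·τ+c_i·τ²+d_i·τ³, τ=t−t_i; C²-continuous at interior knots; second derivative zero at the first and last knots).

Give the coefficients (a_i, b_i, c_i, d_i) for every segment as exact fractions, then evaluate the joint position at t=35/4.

  seg 0: a=-3 b=2470/813 c=0 d=-1928/7317
  seg 1: a=-1 b=-3314/813 c=-1928/813 d=1990/813
  seg 2: a=-5 b=-400/271 c=4042/813 d=-8077/6504
  seg 3: a=2 b=5705/1626 c=-8063/3252 d=1057/2168
  seg 4: a=3 b=-454/813 c=725/1626 d=-725/14634
S(35/4) = 97511/34688

Δ: Δ0=2/3, Δ1=-4, Δ2=7/2, Δ3=1/2, Δ4=1/3
row 1: diag=8, rhs=-28; c'=1/8, d'=-7/2
row 2: denom=6−1·1/8=47/8; d'=(45−1·-7/2)/(47/8)=388/47
row 3: denom=8−2·16/47=344/47; d'=(-18−2·388/47)/(344/47)=-811/172
row 4: denom=10−2·47/172=813/86; d'=(-1−2·-811/172)/(813/86)=725/813
back: M4=725/813
back: M3=-811/172−47/172·725/813=-8063/1626
back: M2=388/47−16/47·-8063/1626=8084/813
back: M1=-7/2−1/8·8084/813=-3856/813
M: M0=0, M1=-3856/813, M2=8084/813, M3=-8063/1626, M4=725/813, M5=0
seg 0: a=-3, c=M0/2=0, d=(M1−M0)/(6·3)=-1928/7317, b=Δ0−h0·(2M0+M1)/6=2470/813
seg 1: a=-1, c=M1/2=-1928/813, d=(M2−M1)/(6·1)=1990/813, b=Δ1−h1·(2M1+M2)/6=-3314/813
seg 2: a=-5, c=M2/2=4042/813, d=(M3−M2)/(6·2)=-8077/6504, b=Δ2−h2·(2M2+M3)/6=-400/271
seg 3: a=2, c=M3/2=-8063/3252, d=(M4−M3)/(6·2)=1057/2168, b=Δ3−h3·(2M3+M4)/6=5705/1626
seg 4: a=3, c=M4/2=725/1626, d=(M5−M4)/(6·3)=-725/14634, b=Δ4−h4·(2M4+M5)/6=-454/813
t_q=35/4 → seg 4, τ=3/4; S=3+-454/813·τ+725/1626·τ²+-725/14634·τ³=97511/34688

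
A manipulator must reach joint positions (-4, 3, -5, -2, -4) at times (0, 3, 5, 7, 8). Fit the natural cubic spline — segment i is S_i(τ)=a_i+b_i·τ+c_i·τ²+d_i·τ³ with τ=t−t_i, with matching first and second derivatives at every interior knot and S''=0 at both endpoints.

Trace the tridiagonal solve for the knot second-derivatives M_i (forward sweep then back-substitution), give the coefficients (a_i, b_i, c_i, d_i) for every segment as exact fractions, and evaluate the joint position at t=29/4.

  seg 0: a=-4 b=1535/312 c=0 d=-269/936
  seg 1: a=3 b=-443/156 c=-269/104 d=313/312
  seg 2: a=-5 b=-179/156 c=357/104 d=-329/312
  seg 3: a=-2 b=-11/156 c=-301/104 d=301/312
S(29/4) = -14533/6656

Δ: Δ0=7/3, Δ1=-4, Δ2=3/2, Δ3=-2
row 1: diag=10, rhs=-38; c'=1/5, d'=-19/5
row 2: denom=8−2·1/5=38/5; d'=(33−2·-19/5)/(38/5)=203/38
row 3: denom=6−2·5/19=104/19; d'=(-21−2·203/38)/(104/19)=-301/52
back: M3=-301/52
back: M2=203/38−5/19·-301/52=357/52
back: M1=-19/5−1/5·357/52=-269/52
M: M0=0, M1=-269/52, M2=357/52, M3=-301/52, M4=0
seg 0: a=-4, c=M0/2=0, d=(M1−M0)/(6·3)=-269/936, b=Δ0−h0·(2M0+M1)/6=1535/312
seg 1: a=3, c=M1/2=-269/104, d=(M2−M1)/(6·2)=313/312, b=Δ1−h1·(2M1+M2)/6=-443/156
seg 2: a=-5, c=M2/2=357/104, d=(M3−M2)/(6·2)=-329/312, b=Δ2−h2·(2M2+M3)/6=-179/156
seg 3: a=-2, c=M3/2=-301/104, d=(M4−M3)/(6·1)=301/312, b=Δ3−h3·(2M3+M4)/6=-11/156
t_q=29/4 → seg 3, τ=1/4; S=-2+-11/156·τ+-301/104·τ²+301/312·τ³=-14533/6656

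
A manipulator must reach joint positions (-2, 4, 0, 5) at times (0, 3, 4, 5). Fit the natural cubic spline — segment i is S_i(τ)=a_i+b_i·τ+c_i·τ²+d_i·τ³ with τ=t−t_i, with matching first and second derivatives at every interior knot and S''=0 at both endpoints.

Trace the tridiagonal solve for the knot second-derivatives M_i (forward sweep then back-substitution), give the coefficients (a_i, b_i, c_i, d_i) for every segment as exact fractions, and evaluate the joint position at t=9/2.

  seg 0: a=-2 b=161/31 c=0 d=-11/31
  seg 1: a=4 b=-136/31 c=-99/31 d=111/31
  seg 2: a=0 b=-1/31 c=234/31 d=-78/31
S(9/2) = 193/124

Δ: Δ0=2, Δ1=-4, Δ2=5
row 1: diag=8, rhs=-36; c'=1/8, d'=-9/2
row 2: denom=4−1·1/8=31/8; d'=(54−1·-9/2)/(31/8)=468/31
back: M2=468/31
back: M1=-9/2−1/8·468/31=-198/31
M: M0=0, M1=-198/31, M2=468/31, M3=0
seg 0: a=-2, c=M0/2=0, d=(M1−M0)/(6·3)=-11/31, b=Δ0−h0·(2M0+M1)/6=161/31
seg 1: a=4, c=M1/2=-99/31, d=(M2−M1)/(6·1)=111/31, b=Δ1−h1·(2M1+M2)/6=-136/31
seg 2: a=0, c=M2/2=234/31, d=(M3−M2)/(6·1)=-78/31, b=Δ2−h2·(2M2+M3)/6=-1/31
t_q=9/2 → seg 2, τ=1/2; S=0+-1/31·τ+234/31·τ²+-78/31·τ³=193/124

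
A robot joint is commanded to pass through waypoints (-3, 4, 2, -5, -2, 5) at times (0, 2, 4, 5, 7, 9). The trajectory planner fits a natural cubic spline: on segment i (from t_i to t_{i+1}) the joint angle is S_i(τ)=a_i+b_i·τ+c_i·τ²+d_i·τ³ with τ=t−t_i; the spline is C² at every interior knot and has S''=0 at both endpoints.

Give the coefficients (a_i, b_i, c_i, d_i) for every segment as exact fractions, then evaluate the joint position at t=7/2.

Δ: Δ0=7/2, Δ1=-1, Δ2=-7, Δ3=3/2, Δ4=7/2
row 1: diag=8, rhs=-27; c'=1/4, d'=-27/8
row 2: denom=6−2·1/4=11/2; d'=(-36−2·-27/8)/(11/2)=-117/22
row 3: denom=6−1·2/11=64/11; d'=(51−1·-117/22)/(64/11)=1239/128
row 4: denom=8−2·11/32=117/16; d'=(12−2·1239/128)/(117/16)=-157/156
back: M4=-157/156
back: M3=1239/128−11/32·-157/156=391/39
back: M2=-117/22−2/11·391/39=-557/78
back: M1=-27/8−1/4·-557/78=-62/39
M: M0=0, M1=-62/39, M2=-557/78, M3=391/39, M4=-157/156, M5=0
seg 0: a=-3, c=M0/2=0, d=(M1−M0)/(6·2)=-31/234, b=Δ0−h0·(2M0+M1)/6=943/234
seg 1: a=4, c=M1/2=-31/39, d=(M2−M1)/(6·2)=-433/936, b=Δ1−h1·(2M1+M2)/6=571/234
seg 2: a=2, c=M2/2=-557/156, d=(M3−M2)/(6·1)=103/36, b=Δ2−h2·(2M2+M3)/6=-736/117
seg 3: a=-5, c=M3/2=391/78, d=(M4−M3)/(6·2)=-1721/1872, b=Δ3−h3·(2M3+M4)/6=-2269/468
seg 4: a=-2, c=M4/2=-157/312, d=(M5−M4)/(6·2)=157/1872, b=Δ4−h4·(2M4+M5)/6=488/117
t_q=7/2 → seg 1, τ=3/2; S=4+571/234·τ+-31/39·τ²+-433/936·τ³=10759/2496

  seg 0: a=-3 b=943/234 c=0 d=-31/234
  seg 1: a=4 b=571/234 c=-31/39 d=-433/936
  seg 2: a=2 b=-736/117 c=-557/156 d=103/36
  seg 3: a=-5 b=-2269/468 c=391/78 d=-1721/1872
  seg 4: a=-2 b=488/117 c=-157/312 d=157/1872
S(7/2) = 10759/2496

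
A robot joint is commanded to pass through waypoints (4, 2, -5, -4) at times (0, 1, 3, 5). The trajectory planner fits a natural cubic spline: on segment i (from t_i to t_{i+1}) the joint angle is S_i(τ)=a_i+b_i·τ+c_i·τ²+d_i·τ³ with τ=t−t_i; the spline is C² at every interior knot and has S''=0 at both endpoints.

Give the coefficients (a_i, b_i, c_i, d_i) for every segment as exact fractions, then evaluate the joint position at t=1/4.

Δ: Δ0=-2, Δ1=-7/2, Δ2=1/2
row 1: diag=6, rhs=-9; c'=1/3, d'=-3/2
row 2: denom=8−2·1/3=22/3; d'=(24−2·-3/2)/(22/3)=81/22
back: M2=81/22
back: M1=-3/2−1/3·81/22=-30/11
M: M0=0, M1=-30/11, M2=81/22, M3=0
seg 0: a=4, c=M0/2=0, d=(M1−M0)/(6·1)=-5/11, b=Δ0−h0·(2M0+M1)/6=-17/11
seg 1: a=2, c=M1/2=-15/11, d=(M2−M1)/(6·2)=47/88, b=Δ1−h1·(2M1+M2)/6=-32/11
seg 2: a=-5, c=M2/2=81/44, d=(M3−M2)/(6·2)=-27/88, b=Δ2−h2·(2M2+M3)/6=-43/22
t_q=1/4 → seg 0, τ=1/4; S=4+-17/11·τ+0·τ²+-5/11·τ³=2539/704

  seg 0: a=4 b=-17/11 c=0 d=-5/11
  seg 1: a=2 b=-32/11 c=-15/11 d=47/88
  seg 2: a=-5 b=-43/22 c=81/44 d=-27/88
S(1/4) = 2539/704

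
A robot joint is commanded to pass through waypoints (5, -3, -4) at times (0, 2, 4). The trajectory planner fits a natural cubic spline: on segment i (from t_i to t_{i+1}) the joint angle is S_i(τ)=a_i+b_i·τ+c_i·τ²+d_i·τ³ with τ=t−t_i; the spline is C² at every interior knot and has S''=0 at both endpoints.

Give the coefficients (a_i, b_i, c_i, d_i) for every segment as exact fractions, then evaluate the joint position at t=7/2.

  seg 0: a=5 b=-39/8 c=0 d=7/32
  seg 1: a=-3 b=-9/4 c=21/16 d=-7/32
S(7/2) = -1065/256

Δ: Δ0=-4, Δ1=-1/2
row 1: diag=8, rhs=21; c'=1/4, d'=21/8
back: M1=21/8
M: M0=0, M1=21/8, M2=0
seg 0: a=5, c=M0/2=0, d=(M1−M0)/(6·2)=7/32, b=Δ0−h0·(2M0+M1)/6=-39/8
seg 1: a=-3, c=M1/2=21/16, d=(M2−M1)/(6·2)=-7/32, b=Δ1−h1·(2M1+M2)/6=-9/4
t_q=7/2 → seg 1, τ=3/2; S=-3+-9/4·τ+21/16·τ²+-7/32·τ³=-1065/256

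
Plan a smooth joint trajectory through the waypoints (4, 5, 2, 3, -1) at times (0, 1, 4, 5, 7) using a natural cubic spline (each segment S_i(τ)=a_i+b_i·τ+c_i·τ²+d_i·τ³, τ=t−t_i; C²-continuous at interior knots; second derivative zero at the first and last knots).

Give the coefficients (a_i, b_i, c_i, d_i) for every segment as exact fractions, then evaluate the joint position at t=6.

  seg 0: a=4 b=461/322 c=0 d=-139/322
  seg 1: a=5 b=22/161 c=-417/322 d=295/966
  seg 2: a=2 b=197/322 c=234/161 d=-49/46
  seg 3: a=3 b=52/161 c=-561/322 d=187/644
S(6) = 1205/644

Δ: Δ0=1, Δ1=-1, Δ2=1, Δ3=-2
row 1: diag=8, rhs=-12; c'=3/8, d'=-3/2
row 2: denom=8−3·3/8=55/8; d'=(12−3·-3/2)/(55/8)=12/5
row 3: denom=6−1·8/55=322/55; d'=(-18−1·12/5)/(322/55)=-561/161
back: M3=-561/161
back: M2=12/5−8/55·-561/161=468/161
back: M1=-3/2−3/8·468/161=-417/161
M: M0=0, M1=-417/161, M2=468/161, M3=-561/161, M4=0
seg 0: a=4, c=M0/2=0, d=(M1−M0)/(6·1)=-139/322, b=Δ0−h0·(2M0+M1)/6=461/322
seg 1: a=5, c=M1/2=-417/322, d=(M2−M1)/(6·3)=295/966, b=Δ1−h1·(2M1+M2)/6=22/161
seg 2: a=2, c=M2/2=234/161, d=(M3−M2)/(6·1)=-49/46, b=Δ2−h2·(2M2+M3)/6=197/322
seg 3: a=3, c=M3/2=-561/322, d=(M4−M3)/(6·2)=187/644, b=Δ3−h3·(2M3+M4)/6=52/161
t_q=6 → seg 3, τ=1; S=3+52/161·τ+-561/322·τ²+187/644·τ³=1205/644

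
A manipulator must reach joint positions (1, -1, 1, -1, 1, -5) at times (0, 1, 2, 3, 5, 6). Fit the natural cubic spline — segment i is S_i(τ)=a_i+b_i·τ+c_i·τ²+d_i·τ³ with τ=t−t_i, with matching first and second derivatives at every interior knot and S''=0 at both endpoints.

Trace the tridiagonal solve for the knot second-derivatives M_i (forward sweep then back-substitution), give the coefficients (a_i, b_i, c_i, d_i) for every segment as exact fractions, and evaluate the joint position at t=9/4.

Δ: Δ0=-2, Δ1=2, Δ2=-2, Δ3=1, Δ4=-6
row 1: diag=4, rhs=24; c'=1/4, d'=6
row 2: denom=4−1·1/4=15/4; d'=(-24−1·6)/(15/4)=-8
row 3: denom=6−1·4/15=86/15; d'=(18−1·-8)/(86/15)=195/43
row 4: denom=6−2·15/43=228/43; d'=(-42−2·195/43)/(228/43)=-183/19
back: M4=-183/19
back: M3=195/43−15/43·-183/19=150/19
back: M2=-8−4/15·150/19=-192/19
back: M1=6−1/4·-192/19=162/19
M: M0=0, M1=162/19, M2=-192/19, M3=150/19, M4=-183/19, M5=0
seg 0: a=1, c=M0/2=0, d=(M1−M0)/(6·1)=27/19, b=Δ0−h0·(2M0+M1)/6=-65/19
seg 1: a=-1, c=M1/2=81/19, d=(M2−M1)/(6·1)=-59/19, b=Δ1−h1·(2M1+M2)/6=16/19
seg 2: a=1, c=M2/2=-96/19, d=(M3−M2)/(6·1)=3, b=Δ2−h2·(2M2+M3)/6=1/19
seg 3: a=-1, c=M3/2=75/19, d=(M4−M3)/(6·2)=-111/76, b=Δ3−h3·(2M3+M4)/6=-20/19
seg 4: a=1, c=M4/2=-183/38, d=(M5−M4)/(6·1)=61/38, b=Δ4−h4·(2M4+M5)/6=-53/19
t_q=9/4 → seg 2, τ=1/4; S=1+1/19·τ+-96/19·τ²+3·τ³=905/1216

  seg 0: a=1 b=-65/19 c=0 d=27/19
  seg 1: a=-1 b=16/19 c=81/19 d=-59/19
  seg 2: a=1 b=1/19 c=-96/19 d=3
  seg 3: a=-1 b=-20/19 c=75/19 d=-111/76
  seg 4: a=1 b=-53/19 c=-183/38 d=61/38
S(9/4) = 905/1216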